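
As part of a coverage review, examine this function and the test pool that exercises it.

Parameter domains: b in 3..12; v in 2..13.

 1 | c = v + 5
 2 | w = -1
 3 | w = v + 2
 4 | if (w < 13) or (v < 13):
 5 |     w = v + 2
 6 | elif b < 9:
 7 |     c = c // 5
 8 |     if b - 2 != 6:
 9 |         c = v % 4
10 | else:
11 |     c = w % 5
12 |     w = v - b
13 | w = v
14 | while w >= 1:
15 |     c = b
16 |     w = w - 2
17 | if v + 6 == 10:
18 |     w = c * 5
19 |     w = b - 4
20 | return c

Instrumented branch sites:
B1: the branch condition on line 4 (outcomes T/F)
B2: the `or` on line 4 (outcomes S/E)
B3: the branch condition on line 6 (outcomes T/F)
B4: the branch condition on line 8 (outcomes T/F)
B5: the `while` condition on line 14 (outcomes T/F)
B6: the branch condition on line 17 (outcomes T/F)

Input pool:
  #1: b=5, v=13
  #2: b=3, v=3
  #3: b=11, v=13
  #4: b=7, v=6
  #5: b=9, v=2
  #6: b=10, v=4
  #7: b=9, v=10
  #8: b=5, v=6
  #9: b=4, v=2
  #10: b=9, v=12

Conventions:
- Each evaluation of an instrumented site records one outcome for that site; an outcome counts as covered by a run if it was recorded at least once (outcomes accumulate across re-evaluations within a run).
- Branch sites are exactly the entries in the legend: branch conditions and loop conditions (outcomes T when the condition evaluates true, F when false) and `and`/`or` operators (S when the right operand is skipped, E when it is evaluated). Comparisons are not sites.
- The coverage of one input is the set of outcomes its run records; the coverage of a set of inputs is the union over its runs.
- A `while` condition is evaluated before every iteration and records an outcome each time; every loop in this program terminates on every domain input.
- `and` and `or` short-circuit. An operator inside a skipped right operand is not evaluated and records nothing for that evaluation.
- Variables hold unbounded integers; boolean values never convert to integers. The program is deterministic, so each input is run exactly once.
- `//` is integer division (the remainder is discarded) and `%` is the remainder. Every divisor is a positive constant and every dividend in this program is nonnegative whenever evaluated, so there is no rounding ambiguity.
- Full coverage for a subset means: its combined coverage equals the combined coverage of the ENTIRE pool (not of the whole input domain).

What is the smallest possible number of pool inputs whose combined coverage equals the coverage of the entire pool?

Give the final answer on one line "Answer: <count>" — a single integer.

input #1, b=5, v=13: events B2->E, B1->F, B3->T, B4->T, B5->T, B5->T, B5->T, B5->T, B5->T, B5->T, B5->T, B5->F, B6->F; outcomes B1=F, B2=E, B3=T, B4=T, B5=T, B5=F, B6=F
input #2, b=3, v=3: events B2->S, B1->T, B5->T, B5->T, B5->F, B6->F; outcomes B1=T, B2=S, B5=T, B5=F, B6=F
input #3, b=11, v=13: events B2->E, B1->F, B3->F, B5->T, B5->T, B5->T, B5->T, B5->T, B5->T, B5->T, B5->F, B6->F; outcomes B1=F, B2=E, B3=F, B5=T, B5=F, B6=F
input #4, b=7, v=6: events B2->S, B1->T, B5->T, B5->T, B5->T, B5->F, B6->F; outcomes B1=T, B2=S, B5=T, B5=F, B6=F
input #5, b=9, v=2: events B2->S, B1->T, B5->T, B5->F, B6->F; outcomes B1=T, B2=S, B5=T, B5=F, B6=F
input #6, b=10, v=4: events B2->S, B1->T, B5->T, B5->T, B5->F, B6->T; outcomes B1=T, B2=S, B5=T, B5=F, B6=T
input #7, b=9, v=10: events B2->S, B1->T, B5->T, B5->T, B5->T, B5->T, B5->T, B5->F, B6->F; outcomes B1=T, B2=S, B5=T, B5=F, B6=F
input #8, b=5, v=6: events B2->S, B1->T, B5->T, B5->T, B5->T, B5->F, B6->F; outcomes B1=T, B2=S, B5=T, B5=F, B6=F
input #9, b=4, v=2: events B2->S, B1->T, B5->T, B5->F, B6->F; outcomes B1=T, B2=S, B5=T, B5=F, B6=F
input #10, b=9, v=12: events B2->E, B1->T, B5->T, B5->T, B5->T, B5->T, B5->T, B5->T, B5->F, B6->F; outcomes B1=T, B2=E, B5=T, B5=F, B6=F
together the pool reaches 11 outcomes: B1=T, B1=F, B2=S, B2=E, B3=T, B3=F, B4=T, B5=T, B5=F, B6=T, B6=F
every size-1 subset falls short of the 11 outcomes (best: 7/11)
every size-2 subset falls short of the 11 outcomes (best: 10/11)
at size 3, {1, 3, 6} reaches all 11 outcomes; every lexicographically earlier size-3 subset fails

Answer: 3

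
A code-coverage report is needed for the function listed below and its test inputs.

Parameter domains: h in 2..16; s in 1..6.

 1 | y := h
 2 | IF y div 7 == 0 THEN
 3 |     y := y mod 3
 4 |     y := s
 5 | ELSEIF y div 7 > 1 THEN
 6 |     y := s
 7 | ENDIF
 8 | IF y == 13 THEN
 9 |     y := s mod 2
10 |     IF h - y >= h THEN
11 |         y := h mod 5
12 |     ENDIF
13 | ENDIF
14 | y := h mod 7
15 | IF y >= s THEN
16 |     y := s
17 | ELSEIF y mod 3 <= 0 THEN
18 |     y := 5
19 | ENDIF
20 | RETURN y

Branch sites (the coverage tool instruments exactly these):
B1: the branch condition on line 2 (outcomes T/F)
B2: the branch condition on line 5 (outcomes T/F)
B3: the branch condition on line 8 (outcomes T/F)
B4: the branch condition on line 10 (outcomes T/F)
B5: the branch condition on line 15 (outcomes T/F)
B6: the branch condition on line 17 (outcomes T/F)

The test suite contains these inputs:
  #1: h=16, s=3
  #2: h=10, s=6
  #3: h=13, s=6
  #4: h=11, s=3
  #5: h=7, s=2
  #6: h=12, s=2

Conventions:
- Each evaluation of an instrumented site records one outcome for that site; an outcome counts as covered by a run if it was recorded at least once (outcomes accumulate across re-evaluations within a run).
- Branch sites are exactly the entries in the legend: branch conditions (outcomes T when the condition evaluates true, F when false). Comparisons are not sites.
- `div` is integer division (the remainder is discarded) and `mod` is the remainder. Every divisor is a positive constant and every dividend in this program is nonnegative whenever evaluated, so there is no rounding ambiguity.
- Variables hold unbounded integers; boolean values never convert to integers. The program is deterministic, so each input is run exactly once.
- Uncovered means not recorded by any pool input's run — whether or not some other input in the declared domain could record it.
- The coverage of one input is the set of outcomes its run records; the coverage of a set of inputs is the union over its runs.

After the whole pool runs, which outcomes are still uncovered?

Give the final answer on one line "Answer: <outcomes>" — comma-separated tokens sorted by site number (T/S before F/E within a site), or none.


input #1 (h=16, s=3): covers B1=F, B2=T, B3=F, B5=F, B6=F
input #2 (h=10, s=6): covers B1=F, B2=F, B3=F, B5=F, B6=T
input #3 (h=13, s=6): covers B1=F, B2=F, B3=T, B4=T, B5=T
input #4 (h=11, s=3): covers B1=F, B2=F, B3=F, B5=T
input #5 (h=7, s=2): covers B1=F, B2=F, B3=F, B5=F, B6=T
input #6 (h=12, s=2): covers B1=F, B2=F, B3=F, B5=T
union over the pool: B1=F, B2=T, B2=F, B3=T, B3=F, B4=T, B5=T, B5=F, B6=T, B6=F
uncovered (2 of 12): B1=T, B4=F
Answer: B1=T, B4=F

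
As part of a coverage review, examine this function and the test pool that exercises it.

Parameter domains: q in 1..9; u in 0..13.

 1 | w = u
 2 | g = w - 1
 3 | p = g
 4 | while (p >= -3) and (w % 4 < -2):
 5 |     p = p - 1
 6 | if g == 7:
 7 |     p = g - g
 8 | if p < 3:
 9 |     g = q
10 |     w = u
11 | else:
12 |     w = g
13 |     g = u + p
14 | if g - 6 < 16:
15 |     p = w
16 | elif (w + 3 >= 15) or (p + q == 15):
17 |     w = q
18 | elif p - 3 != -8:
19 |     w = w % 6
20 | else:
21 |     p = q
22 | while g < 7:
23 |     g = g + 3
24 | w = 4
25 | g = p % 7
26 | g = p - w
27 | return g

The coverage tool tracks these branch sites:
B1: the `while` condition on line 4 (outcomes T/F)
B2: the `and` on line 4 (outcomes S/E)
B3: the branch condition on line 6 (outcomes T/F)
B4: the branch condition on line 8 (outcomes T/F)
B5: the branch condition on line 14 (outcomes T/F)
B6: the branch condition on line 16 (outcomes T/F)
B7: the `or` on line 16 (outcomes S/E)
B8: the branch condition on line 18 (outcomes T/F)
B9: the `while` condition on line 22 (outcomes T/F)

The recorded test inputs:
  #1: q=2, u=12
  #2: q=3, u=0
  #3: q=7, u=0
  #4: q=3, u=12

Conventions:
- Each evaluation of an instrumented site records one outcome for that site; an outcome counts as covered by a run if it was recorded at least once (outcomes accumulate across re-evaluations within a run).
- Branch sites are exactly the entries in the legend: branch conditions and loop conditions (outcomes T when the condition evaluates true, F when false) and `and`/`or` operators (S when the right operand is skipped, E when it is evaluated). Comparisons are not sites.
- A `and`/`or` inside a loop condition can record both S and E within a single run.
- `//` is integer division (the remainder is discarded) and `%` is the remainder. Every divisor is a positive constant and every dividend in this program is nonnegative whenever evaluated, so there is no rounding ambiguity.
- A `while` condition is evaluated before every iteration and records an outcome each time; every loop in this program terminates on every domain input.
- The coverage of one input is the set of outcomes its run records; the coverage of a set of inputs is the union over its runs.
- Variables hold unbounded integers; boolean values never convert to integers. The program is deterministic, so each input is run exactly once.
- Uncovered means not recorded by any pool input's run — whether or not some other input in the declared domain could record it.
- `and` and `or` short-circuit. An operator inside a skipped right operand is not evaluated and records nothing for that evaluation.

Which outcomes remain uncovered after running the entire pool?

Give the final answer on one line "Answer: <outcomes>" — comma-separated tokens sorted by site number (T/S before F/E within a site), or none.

#1 (q=2, u=12) -> B2->E, B1->F, B3->F, B4->F, B5->F, B7->E, B6->F, B8->T, B9->F; covered: B1=F, B2=E, B3=F, B4=F, B5=F, B6=F, B7=E, B8=T, B9=F
#2 (q=3, u=0) -> B2->E, B1->F, B3->F, B4->T, B5->T, B9->T, B9->T, B9->F; covered: B1=F, B2=E, B3=F, B4=T, B5=T, B9=T, B9=F
#3 (q=7, u=0) -> B2->E, B1->F, B3->F, B4->T, B5->T, B9->F; covered: B1=F, B2=E, B3=F, B4=T, B5=T, B9=F
#4 (q=3, u=12) -> B2->E, B1->F, B3->F, B4->F, B5->F, B7->E, B6->F, B8->T, B9->F; covered: B1=F, B2=E, B3=F, B4=F, B5=F, B6=F, B7=E, B8=T, B9=F
union over the pool: B1=F, B2=E, B3=F, B4=T, B4=F, B5=T, B5=F, B6=F, B7=E, B8=T, B9=T, B9=F
uncovered (6 of 18): B1=T, B2=S, B3=T, B6=T, B7=S, B8=F

Answer: B1=T, B2=S, B3=T, B6=T, B7=S, B8=F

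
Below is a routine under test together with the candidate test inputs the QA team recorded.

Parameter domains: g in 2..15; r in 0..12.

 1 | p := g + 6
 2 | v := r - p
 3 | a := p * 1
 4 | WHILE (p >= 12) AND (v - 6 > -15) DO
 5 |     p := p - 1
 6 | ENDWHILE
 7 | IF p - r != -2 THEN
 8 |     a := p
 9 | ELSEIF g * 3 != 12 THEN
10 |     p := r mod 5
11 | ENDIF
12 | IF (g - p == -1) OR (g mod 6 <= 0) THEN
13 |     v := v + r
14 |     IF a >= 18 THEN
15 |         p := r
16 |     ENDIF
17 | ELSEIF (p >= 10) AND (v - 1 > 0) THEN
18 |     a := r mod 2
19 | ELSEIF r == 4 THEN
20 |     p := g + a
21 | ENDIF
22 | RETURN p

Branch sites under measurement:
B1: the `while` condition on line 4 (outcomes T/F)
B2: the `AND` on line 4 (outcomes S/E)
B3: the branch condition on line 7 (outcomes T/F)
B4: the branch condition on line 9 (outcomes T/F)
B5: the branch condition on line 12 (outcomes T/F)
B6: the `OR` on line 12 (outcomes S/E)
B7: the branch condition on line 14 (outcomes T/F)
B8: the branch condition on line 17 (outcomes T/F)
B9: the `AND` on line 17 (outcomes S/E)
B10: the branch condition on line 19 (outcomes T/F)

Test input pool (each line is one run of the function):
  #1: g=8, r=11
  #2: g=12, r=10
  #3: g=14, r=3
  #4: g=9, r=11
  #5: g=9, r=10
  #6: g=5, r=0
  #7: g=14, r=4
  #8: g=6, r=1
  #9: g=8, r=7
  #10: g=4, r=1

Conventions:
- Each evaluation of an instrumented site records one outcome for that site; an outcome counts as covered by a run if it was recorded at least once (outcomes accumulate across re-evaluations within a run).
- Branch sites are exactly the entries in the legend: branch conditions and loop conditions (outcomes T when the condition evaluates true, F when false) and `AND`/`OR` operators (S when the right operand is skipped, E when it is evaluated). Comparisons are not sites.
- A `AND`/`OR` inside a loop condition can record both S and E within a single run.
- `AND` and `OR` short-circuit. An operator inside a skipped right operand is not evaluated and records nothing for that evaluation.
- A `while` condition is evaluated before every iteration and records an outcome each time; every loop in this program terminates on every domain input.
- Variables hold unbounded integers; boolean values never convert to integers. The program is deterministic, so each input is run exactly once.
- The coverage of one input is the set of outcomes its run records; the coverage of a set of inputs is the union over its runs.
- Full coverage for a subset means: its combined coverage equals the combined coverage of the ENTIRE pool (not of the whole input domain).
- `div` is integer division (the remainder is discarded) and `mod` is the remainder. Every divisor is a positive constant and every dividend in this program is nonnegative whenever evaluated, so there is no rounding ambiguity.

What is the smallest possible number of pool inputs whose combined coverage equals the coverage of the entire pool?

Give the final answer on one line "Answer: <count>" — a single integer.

input #1, g=8, r=11: outcomes B1=T, B1=F, B2=S, B2=E, B3=T, B5=F, B6=E, B8=F, B9=E, B10=F
input #2, g=12, r=10: outcomes B1=T, B1=F, B2=S, B2=E, B3=T, B5=T, B6=E, B7=F
input #3, g=14, r=3: outcomes B1=F, B2=E, B3=T, B5=F, B6=E, B8=F, B9=E, B10=F
input #4, g=9, r=11: outcomes B1=T, B1=F, B2=S, B2=E, B3=T, B5=F, B6=E, B8=F, B9=E, B10=F
input #5, g=9, r=10: outcomes B1=T, B1=F, B2=S, B2=E, B3=T, B5=F, B6=E, B8=F, B9=E, B10=F
input #6, g=5, r=0: outcomes B1=F, B2=S, B3=T, B5=F, B6=E, B8=F, B9=E, B10=F
input #7, g=14, r=4: outcomes B1=F, B2=E, B3=T, B5=F, B6=E, B8=F, B9=E, B10=T
input #8, g=6, r=1: outcomes B1=F, B2=E, B3=T, B5=T, B6=E, B7=F
input #9, g=8, r=7: outcomes B1=T, B1=F, B2=S, B2=E, B3=T, B5=F, B6=E, B8=F, B9=E, B10=F
input #10, g=4, r=1: outcomes B1=F, B2=S, B3=T, B5=F, B6=E, B8=F, B9=E, B10=F
the full pool covers 13 outcomes: B1=T, B1=F, B2=S, B2=E, B3=T, B5=T, B5=F, B6=E, B7=F, B8=F, B9=E, B10=T, B10=F
every size-1 subset falls short of the 13 outcomes (best: 10/13)
every size-2 subset falls short of the 13 outcomes (best: 12/13)
the canonical winner is {1, 2, 7}: size 3, full 13-outcome coverage, earliest index list among size-3 covers

Answer: 3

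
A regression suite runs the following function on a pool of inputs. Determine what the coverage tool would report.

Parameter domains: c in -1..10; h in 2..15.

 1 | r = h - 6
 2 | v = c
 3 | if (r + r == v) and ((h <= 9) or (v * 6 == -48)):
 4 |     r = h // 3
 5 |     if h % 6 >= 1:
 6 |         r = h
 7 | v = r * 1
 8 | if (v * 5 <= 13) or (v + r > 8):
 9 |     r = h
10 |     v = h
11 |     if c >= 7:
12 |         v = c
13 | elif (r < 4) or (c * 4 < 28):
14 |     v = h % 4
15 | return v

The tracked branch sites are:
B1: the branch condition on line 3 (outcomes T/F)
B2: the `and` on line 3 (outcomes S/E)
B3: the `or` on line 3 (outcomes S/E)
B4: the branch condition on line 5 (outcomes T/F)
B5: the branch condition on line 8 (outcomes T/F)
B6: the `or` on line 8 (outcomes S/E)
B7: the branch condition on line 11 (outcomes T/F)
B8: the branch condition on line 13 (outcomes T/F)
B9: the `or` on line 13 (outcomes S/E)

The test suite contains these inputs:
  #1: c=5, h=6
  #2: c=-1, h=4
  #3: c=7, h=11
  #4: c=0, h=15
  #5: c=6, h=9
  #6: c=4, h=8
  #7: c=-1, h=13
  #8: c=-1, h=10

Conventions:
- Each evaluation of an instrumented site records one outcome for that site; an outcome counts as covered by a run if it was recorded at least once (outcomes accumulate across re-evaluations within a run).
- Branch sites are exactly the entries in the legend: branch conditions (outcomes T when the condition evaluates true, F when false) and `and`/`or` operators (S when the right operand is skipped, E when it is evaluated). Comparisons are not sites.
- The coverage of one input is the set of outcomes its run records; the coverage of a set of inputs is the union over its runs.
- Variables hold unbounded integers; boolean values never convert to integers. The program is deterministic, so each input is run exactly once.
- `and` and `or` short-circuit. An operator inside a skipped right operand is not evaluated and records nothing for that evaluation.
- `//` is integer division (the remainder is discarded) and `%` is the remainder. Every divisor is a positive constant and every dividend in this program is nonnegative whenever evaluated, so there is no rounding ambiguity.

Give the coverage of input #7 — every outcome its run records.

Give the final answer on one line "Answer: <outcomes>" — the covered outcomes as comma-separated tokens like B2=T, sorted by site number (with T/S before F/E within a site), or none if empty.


Event log for input #7 (c=-1, h=13):
  B2->S, B1->F, B6->E, B5->T, B7->F
as a set, this run covers: B1=F, B2=S, B5=T, B6=E, B7=F
Answer: B1=F, B2=S, B5=T, B6=E, B7=F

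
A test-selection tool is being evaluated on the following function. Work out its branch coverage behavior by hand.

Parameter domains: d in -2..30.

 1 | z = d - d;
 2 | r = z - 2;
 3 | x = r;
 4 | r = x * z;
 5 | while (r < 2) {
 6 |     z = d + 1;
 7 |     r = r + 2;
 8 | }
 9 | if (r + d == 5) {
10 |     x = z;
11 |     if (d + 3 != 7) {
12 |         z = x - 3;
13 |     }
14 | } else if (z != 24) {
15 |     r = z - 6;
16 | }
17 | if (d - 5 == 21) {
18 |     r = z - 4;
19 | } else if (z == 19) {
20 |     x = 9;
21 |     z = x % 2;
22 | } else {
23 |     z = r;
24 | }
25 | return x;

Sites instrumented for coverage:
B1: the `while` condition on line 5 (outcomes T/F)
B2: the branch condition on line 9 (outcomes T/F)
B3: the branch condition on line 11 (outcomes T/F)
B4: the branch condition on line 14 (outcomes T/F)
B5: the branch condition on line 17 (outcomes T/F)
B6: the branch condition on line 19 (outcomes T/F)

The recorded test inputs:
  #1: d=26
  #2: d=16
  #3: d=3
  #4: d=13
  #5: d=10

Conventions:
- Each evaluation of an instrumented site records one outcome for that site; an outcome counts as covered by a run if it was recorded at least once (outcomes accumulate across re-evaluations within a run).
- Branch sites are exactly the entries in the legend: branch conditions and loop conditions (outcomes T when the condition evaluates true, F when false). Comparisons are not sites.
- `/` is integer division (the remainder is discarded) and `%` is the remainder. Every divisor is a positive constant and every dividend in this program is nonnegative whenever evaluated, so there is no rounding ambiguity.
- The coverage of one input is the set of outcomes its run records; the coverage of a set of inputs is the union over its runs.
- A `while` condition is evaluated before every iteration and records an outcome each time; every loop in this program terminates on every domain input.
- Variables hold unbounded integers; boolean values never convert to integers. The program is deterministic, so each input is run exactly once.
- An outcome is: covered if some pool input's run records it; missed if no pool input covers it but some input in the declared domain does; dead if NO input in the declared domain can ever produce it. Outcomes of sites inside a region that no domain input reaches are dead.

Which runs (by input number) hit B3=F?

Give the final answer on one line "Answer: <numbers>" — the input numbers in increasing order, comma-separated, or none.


input #1 (d=26): never hits B3=F
input #2 (d=16): never hits B3=F
input #3 (d=3): never hits B3=F
input #4 (d=13): never hits B3=F
input #5 (d=10): never hits B3=F
Answer: none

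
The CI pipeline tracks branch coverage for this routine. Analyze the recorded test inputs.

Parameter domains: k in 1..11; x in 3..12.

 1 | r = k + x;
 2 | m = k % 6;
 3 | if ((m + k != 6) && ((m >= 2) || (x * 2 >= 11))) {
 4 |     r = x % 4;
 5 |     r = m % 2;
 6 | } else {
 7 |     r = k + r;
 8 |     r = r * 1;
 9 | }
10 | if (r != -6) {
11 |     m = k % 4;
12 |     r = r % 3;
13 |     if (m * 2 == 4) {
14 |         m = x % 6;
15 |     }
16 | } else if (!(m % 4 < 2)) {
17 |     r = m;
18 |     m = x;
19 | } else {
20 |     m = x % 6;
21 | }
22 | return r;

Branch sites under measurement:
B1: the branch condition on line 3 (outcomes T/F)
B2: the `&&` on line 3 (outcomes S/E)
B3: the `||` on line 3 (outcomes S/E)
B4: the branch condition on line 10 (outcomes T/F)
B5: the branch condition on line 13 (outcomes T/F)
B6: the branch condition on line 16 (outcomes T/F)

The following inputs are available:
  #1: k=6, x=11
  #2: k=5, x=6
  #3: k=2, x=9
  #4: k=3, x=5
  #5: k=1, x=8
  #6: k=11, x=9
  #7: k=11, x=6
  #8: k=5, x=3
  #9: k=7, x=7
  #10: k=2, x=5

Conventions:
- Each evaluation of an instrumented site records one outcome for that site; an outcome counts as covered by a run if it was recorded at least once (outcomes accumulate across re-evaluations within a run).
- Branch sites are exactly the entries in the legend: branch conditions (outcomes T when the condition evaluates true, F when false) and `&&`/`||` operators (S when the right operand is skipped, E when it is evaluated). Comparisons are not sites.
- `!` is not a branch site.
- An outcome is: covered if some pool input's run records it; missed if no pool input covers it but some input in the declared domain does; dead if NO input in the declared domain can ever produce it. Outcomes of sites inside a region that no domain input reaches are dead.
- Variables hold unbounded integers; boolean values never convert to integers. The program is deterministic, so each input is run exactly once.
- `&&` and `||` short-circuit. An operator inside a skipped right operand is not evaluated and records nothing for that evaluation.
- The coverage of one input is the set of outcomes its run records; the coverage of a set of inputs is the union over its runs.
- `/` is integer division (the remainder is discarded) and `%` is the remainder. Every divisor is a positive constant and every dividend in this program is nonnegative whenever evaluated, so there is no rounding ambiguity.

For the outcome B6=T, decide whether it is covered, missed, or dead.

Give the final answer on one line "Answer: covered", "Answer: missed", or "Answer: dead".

no pool input records B6=T
checking all 110 inputs in the declared domain: B6=T is never recorded -> dead

Answer: dead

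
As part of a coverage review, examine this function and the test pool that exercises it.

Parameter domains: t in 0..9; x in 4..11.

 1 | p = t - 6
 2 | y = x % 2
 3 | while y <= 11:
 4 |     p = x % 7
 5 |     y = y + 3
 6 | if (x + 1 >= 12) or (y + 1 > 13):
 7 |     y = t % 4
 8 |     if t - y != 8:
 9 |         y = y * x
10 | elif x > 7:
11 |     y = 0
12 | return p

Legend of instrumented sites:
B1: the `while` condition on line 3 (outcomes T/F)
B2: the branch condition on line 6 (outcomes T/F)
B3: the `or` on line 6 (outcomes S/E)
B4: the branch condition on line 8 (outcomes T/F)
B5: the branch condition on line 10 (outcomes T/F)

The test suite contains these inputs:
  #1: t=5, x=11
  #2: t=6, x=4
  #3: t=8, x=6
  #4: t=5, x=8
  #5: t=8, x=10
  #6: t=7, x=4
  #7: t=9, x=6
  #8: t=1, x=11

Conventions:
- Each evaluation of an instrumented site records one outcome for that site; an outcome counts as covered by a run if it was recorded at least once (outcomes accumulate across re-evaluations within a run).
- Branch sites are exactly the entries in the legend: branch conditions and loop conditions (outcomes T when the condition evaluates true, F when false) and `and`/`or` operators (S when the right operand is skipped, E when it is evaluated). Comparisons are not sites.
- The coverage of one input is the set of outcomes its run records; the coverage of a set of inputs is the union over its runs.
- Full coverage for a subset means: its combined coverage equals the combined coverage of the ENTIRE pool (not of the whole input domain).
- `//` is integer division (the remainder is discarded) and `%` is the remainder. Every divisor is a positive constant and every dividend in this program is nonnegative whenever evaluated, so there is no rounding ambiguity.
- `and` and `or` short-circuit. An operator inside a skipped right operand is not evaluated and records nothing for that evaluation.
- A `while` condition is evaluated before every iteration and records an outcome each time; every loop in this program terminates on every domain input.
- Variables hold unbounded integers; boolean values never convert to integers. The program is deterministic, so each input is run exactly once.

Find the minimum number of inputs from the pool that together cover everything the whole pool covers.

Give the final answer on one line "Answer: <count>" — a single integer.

input #1 (t=5, x=11): events B1->T, B1->T, B1->T, B1->T, B1->F, B3->S, B2->T, B4->T; covers B1=T, B1=F, B2=T, B3=S, B4=T
input #2 (t=6, x=4): events B1->T, B1->T, B1->T, B1->T, B1->F, B3->E, B2->F, B5->F; covers B1=T, B1=F, B2=F, B3=E, B5=F
input #3 (t=8, x=6): events B1->T, B1->T, B1->T, B1->T, B1->F, B3->E, B2->F, B5->F; covers B1=T, B1=F, B2=F, B3=E, B5=F
input #4 (t=5, x=8): events B1->T, B1->T, B1->T, B1->T, B1->F, B3->E, B2->F, B5->T; covers B1=T, B1=F, B2=F, B3=E, B5=T
input #5 (t=8, x=10): events B1->T, B1->T, B1->T, B1->T, B1->F, B3->E, B2->F, B5->T; covers B1=T, B1=F, B2=F, B3=E, B5=T
input #6 (t=7, x=4): events B1->T, B1->T, B1->T, B1->T, B1->F, B3->E, B2->F, B5->F; covers B1=T, B1=F, B2=F, B3=E, B5=F
input #7 (t=9, x=6): events B1->T, B1->T, B1->T, B1->T, B1->F, B3->E, B2->F, B5->F; covers B1=T, B1=F, B2=F, B3=E, B5=F
input #8 (t=1, x=11): events B1->T, B1->T, B1->T, B1->T, B1->F, B3->S, B2->T, B4->T; covers B1=T, B1=F, B2=T, B3=S, B4=T
together the pool reaches 9 outcomes: B1=T, B1=F, B2=T, B2=F, B3=S, B3=E, B4=T, B5=T, B5=F
size 1 is not enough: best union over all size-1 subsets is 5/9
size 2 is not enough: best union over all size-2 subsets is 8/9
the canonical winner is {1, 2, 4}: size 3, full 9-outcome coverage, earliest index list among size-3 covers

Answer: 3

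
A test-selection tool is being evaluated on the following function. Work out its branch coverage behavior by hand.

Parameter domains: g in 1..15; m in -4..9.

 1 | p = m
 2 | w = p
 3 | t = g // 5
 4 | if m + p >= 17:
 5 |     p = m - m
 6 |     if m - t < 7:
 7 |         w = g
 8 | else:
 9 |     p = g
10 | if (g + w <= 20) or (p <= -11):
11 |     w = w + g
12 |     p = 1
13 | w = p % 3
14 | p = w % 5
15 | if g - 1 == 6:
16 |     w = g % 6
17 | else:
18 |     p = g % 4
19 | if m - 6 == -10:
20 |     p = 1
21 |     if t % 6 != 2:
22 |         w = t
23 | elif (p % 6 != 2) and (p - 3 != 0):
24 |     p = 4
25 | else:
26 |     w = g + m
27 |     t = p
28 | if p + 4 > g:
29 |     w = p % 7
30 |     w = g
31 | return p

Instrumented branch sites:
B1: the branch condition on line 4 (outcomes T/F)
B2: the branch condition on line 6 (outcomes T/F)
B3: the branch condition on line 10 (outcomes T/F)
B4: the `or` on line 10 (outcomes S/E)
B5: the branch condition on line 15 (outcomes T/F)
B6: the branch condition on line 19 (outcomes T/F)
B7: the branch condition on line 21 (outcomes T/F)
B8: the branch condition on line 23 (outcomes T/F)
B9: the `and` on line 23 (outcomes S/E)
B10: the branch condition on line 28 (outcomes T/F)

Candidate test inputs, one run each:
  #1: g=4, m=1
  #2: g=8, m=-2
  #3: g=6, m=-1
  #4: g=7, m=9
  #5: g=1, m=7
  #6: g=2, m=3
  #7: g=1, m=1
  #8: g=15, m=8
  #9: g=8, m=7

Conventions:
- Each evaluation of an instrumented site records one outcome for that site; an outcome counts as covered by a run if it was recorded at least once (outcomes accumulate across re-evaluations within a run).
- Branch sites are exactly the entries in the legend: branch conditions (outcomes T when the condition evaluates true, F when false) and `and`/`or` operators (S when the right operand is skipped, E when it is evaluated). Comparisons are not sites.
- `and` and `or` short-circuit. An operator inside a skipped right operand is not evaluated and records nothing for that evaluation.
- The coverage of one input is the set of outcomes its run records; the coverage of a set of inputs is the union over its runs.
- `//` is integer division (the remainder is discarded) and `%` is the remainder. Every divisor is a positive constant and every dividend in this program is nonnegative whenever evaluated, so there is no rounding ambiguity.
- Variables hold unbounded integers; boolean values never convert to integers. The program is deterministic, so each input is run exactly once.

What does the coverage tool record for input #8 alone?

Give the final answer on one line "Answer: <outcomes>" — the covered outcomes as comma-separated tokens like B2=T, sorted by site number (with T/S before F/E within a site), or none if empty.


Event log for input #8 (g=15, m=8):
  B1->F, B4->E, B3->F, B5->F, B6->F, B9->E, B8->F, B10->F
distinct outcomes covered: B1=F, B3=F, B4=E, B5=F, B6=F, B8=F, B9=E, B10=F
Answer: B1=F, B3=F, B4=E, B5=F, B6=F, B8=F, B9=E, B10=F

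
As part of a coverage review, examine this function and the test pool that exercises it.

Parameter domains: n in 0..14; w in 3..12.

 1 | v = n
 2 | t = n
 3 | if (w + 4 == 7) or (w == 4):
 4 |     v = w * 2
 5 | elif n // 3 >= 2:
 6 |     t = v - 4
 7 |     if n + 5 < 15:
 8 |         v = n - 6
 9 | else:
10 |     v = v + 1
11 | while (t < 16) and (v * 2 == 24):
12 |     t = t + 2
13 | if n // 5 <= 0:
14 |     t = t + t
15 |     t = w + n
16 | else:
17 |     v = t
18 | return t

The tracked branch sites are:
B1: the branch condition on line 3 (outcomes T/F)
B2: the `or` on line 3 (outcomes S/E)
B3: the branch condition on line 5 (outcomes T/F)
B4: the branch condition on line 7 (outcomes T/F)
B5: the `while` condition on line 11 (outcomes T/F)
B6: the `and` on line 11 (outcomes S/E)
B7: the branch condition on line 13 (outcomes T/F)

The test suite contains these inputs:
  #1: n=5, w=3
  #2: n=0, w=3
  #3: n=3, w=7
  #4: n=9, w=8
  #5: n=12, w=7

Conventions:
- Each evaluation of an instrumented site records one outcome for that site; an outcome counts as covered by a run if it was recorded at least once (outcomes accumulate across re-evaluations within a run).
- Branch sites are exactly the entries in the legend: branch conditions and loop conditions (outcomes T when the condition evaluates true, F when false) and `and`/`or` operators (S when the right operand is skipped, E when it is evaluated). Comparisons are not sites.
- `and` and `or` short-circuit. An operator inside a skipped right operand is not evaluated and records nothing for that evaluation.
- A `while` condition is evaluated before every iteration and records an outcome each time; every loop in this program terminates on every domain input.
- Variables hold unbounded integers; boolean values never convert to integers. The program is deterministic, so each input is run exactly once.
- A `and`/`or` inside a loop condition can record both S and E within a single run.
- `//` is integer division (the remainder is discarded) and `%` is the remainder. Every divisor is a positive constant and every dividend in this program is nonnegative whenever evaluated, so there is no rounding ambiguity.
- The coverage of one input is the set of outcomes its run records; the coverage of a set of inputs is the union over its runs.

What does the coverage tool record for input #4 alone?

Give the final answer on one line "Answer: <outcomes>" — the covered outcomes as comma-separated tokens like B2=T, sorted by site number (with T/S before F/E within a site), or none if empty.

Tracing the run of input #4 (n=9, w=8):
  B2->E, B1->F, B3->T, B4->T, B6->E, B5->F, B7->F
deduplicating events, the covered set is: B1=F, B2=E, B3=T, B4=T, B5=F, B6=E, B7=F

Answer: B1=F, B2=E, B3=T, B4=T, B5=F, B6=E, B7=F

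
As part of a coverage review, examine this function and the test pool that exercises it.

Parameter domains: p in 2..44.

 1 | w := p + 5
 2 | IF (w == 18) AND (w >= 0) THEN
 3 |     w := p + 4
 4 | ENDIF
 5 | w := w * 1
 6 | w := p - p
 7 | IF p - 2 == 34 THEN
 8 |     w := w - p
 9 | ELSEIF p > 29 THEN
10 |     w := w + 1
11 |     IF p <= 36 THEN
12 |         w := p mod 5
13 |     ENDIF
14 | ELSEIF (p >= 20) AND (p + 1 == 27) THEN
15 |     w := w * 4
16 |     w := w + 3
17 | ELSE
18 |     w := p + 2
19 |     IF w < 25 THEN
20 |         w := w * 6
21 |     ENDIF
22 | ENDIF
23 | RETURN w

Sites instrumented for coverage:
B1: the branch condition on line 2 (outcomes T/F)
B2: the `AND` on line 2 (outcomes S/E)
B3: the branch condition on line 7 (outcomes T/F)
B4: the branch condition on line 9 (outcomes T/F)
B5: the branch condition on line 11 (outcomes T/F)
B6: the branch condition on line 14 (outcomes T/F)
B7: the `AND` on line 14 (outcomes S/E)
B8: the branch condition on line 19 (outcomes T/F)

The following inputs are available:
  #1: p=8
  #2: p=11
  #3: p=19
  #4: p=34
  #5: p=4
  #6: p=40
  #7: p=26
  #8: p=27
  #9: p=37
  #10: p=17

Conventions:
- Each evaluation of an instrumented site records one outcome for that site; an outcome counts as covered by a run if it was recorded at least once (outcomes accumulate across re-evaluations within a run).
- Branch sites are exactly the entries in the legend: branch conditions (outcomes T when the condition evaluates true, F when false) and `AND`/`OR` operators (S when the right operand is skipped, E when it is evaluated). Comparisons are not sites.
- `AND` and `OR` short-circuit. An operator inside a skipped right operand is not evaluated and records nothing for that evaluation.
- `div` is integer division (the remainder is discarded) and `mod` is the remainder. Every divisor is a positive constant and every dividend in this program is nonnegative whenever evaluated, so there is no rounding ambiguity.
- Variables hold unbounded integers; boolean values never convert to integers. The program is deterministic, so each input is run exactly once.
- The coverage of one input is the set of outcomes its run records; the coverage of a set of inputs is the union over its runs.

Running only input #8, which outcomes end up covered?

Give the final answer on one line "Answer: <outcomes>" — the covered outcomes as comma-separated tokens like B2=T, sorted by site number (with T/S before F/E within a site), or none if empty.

Tracing the run of input #8 (p=27):
  B2->S, B1->F, B3->F, B4->F, B7->E, B6->F, B8->F
as a set, this run covers: B1=F, B2=S, B3=F, B4=F, B6=F, B7=E, B8=F

Answer: B1=F, B2=S, B3=F, B4=F, B6=F, B7=E, B8=F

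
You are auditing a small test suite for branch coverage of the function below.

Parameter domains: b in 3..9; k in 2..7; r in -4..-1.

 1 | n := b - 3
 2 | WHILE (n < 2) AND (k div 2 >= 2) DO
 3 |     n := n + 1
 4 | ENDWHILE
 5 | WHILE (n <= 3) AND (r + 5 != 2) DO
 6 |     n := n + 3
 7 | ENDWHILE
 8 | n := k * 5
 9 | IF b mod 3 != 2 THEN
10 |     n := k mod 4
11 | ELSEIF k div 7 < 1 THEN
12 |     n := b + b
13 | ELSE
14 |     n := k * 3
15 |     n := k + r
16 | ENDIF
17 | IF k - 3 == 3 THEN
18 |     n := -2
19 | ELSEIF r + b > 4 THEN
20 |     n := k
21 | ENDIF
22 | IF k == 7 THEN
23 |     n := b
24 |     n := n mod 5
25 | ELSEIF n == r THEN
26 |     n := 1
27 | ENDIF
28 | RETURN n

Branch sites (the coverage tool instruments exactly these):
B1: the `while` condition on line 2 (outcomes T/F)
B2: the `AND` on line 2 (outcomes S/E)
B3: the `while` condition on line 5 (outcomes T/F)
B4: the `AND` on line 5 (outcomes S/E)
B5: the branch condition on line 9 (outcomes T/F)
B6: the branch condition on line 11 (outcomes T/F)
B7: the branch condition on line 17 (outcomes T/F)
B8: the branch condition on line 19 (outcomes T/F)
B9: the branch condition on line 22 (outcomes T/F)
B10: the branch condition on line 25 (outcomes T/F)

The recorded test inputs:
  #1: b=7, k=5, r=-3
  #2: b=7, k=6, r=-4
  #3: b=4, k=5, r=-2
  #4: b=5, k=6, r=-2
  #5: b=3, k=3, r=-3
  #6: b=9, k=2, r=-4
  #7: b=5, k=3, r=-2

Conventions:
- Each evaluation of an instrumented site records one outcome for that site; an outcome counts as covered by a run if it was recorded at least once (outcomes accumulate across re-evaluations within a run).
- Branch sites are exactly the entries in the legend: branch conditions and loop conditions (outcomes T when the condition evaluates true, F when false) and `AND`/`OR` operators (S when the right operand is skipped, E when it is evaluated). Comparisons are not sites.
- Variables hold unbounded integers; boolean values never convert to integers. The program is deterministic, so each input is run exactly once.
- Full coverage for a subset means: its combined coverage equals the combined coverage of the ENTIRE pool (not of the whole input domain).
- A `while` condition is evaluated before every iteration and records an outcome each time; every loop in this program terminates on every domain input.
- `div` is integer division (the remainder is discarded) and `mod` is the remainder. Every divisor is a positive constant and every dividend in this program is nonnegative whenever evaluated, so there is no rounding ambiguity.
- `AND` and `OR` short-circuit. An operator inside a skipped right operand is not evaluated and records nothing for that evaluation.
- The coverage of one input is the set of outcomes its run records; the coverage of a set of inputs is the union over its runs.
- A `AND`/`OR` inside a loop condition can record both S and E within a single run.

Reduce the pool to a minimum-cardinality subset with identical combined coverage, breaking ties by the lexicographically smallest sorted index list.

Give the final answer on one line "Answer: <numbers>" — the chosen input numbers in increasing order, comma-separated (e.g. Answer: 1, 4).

run #1 (b=7, k=5, r=-3) runs B2->S, B1->F, B4->S, B3->F, B5->T, B7->F, B8->F, B9->F, B10->F; records B1=F, B2=S, B3=F, B4=S, B5=T, B7=F, B8=F, B9=F, B10=F
run #2 (b=7, k=6, r=-4) runs B2->S, B1->F, B4->S, B3->F, B5->T, B7->T, B9->F, B10->F; records B1=F, B2=S, B3=F, B4=S, B5=T, B7=T, B9=F, B10=F
run #3 (b=4, k=5, r=-2) runs B2->E, B1->T, B2->S, B1->F, B4->E, B3->T, B4->S, B3->F, B5->T, B7->F, B8->F, B9->F, B10->F; records B1=T, B1=F, B2=S, B2=E, B3=T, B3=F, B4=S, B4=E, B5=T, B7=F, B8=F, B9=F, B10=F
run #4 (b=5, k=6, r=-2) runs B2->S, B1->F, B4->E, B3->T, B4->S, B3->F, B5->F, B6->T, B7->T, B9->F, B10->T; records B1=F, B2=S, B3=T, B3=F, B4=S, B4=E, B5=F, B6=T, B7=T, B9=F, B10=T
run #5 (b=3, k=3, r=-3) runs B2->E, B1->F, B4->E, B3->F, B5->T, B7->F, B8->F, B9->F, B10->F; records B1=F, B2=E, B3=F, B4=E, B5=T, B7=F, B8=F, B9=F, B10=F
run #6 (b=9, k=2, r=-4) runs B2->S, B1->F, B4->S, B3->F, B5->T, B7->F, B8->T, B9->F, B10->F; records B1=F, B2=S, B3=F, B4=S, B5=T, B7=F, B8=T, B9=F, B10=F
run #7 (b=5, k=3, r=-2) runs B2->S, B1->F, B4->E, B3->T, B4->S, B3->F, B5->F, B6->T, B7->F, B8->F, B9->F, B10->F; records B1=F, B2=S, B3=T, B3=F, B4=S, B4=E, B5=F, B6=T, B7=F, B8=F, B9=F, B10=F
together the pool reaches 18 outcomes: B1=T, B1=F, B2=S, B2=E, B3=T, B3=F, B4=S, B4=E, B5=T, B5=F, B6=T, B7=T, B7=F, B8=T, B8=F, B9=F, B10=T, B10=F
checked all size-1 subsets: none covers 18 outcomes (max 13/18)
checked all size-2 subsets: none covers 18 outcomes (max 17/18)
inputs {3, 4, 6} (size 3) cover everything; no size-3 subset with a lexicographically smaller index list covers all 18

Answer: 3, 4, 6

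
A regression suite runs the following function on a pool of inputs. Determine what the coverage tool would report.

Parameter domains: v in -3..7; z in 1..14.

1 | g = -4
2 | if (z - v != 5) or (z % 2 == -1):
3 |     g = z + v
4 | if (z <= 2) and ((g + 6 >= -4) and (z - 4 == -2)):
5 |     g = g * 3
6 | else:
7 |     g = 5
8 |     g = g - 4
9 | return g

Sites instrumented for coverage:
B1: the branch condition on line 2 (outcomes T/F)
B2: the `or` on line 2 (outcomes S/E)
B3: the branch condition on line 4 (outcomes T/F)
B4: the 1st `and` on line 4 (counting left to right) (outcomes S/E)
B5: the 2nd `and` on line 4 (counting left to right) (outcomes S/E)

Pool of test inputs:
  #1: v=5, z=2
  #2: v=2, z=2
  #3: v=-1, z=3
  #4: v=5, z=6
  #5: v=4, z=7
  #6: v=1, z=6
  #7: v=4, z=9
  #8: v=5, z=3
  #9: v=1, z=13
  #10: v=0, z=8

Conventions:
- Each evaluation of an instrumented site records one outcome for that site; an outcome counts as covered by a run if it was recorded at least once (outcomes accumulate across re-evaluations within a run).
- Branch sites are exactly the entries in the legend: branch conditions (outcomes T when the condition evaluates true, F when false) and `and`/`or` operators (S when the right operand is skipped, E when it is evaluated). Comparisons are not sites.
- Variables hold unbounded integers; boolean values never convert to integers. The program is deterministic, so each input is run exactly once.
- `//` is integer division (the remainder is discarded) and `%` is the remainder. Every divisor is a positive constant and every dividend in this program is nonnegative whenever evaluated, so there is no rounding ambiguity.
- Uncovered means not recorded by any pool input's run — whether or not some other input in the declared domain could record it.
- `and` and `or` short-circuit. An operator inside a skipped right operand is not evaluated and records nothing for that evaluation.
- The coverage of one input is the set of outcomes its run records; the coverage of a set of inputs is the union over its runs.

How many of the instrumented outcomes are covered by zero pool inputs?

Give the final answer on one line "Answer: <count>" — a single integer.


run #1 (v=5, z=2) runs B2->S, B1->T, B4->E, B5->E, B3->T; records B1=T, B2=S, B3=T, B4=E, B5=E
run #2 (v=2, z=2) runs B2->S, B1->T, B4->E, B5->E, B3->T; records B1=T, B2=S, B3=T, B4=E, B5=E
run #3 (v=-1, z=3) runs B2->S, B1->T, B4->S, B3->F; records B1=T, B2=S, B3=F, B4=S
run #4 (v=5, z=6) runs B2->S, B1->T, B4->S, B3->F; records B1=T, B2=S, B3=F, B4=S
run #5 (v=4, z=7) runs B2->S, B1->T, B4->S, B3->F; records B1=T, B2=S, B3=F, B4=S
run #6 (v=1, z=6) runs B2->E, B1->F, B4->S, B3->F; records B1=F, B2=E, B3=F, B4=S
run #7 (v=4, z=9) runs B2->E, B1->F, B4->S, B3->F; records B1=F, B2=E, B3=F, B4=S
run #8 (v=5, z=3) runs B2->S, B1->T, B4->S, B3->F; records B1=T, B2=S, B3=F, B4=S
run #9 (v=1, z=13) runs B2->S, B1->T, B4->S, B3->F; records B1=T, B2=S, B3=F, B4=S
run #10 (v=0, z=8) runs B2->S, B1->T, B4->S, B3->F; records B1=T, B2=S, B3=F, B4=S
union over the pool: B1=T, B1=F, B2=S, B2=E, B3=T, B3=F, B4=S, B4=E, B5=E
uncovered (1 of 10): B5=S
Answer: 1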